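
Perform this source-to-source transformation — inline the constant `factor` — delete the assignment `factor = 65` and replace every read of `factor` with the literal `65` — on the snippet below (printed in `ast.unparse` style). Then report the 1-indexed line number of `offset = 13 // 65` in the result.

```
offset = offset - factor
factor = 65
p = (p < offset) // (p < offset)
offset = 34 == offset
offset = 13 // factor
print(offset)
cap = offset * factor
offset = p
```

Transformed code:
offset = offset - 65
p = (p < offset) // (p < offset)
offset = 34 == offset
offset = 13 // 65
print(offset)
cap = offset * 65
offset = p

4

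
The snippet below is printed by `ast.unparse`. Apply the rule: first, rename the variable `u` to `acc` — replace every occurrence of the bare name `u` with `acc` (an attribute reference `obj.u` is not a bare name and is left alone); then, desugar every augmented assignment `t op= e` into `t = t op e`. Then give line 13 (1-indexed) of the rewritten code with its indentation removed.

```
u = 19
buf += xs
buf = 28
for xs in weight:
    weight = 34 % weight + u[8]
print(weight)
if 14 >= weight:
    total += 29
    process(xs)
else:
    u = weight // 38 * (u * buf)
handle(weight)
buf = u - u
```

Transformed code:
acc = 19
buf = buf + xs
buf = 28
for xs in weight:
    weight = 34 % weight + acc[8]
print(weight)
if 14 >= weight:
    total = total + 29
    process(xs)
else:
    acc = weight // 38 * (acc * buf)
handle(weight)
buf = acc - acc

buf = acc - acc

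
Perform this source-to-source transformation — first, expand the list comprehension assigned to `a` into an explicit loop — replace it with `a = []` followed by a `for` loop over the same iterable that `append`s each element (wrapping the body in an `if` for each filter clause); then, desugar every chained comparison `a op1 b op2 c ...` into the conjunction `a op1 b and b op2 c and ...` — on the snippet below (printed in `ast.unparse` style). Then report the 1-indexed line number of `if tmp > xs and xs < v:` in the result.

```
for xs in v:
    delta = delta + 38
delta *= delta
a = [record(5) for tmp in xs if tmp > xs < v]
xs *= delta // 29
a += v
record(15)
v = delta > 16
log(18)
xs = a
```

Transformed code:
for xs in v:
    delta = delta + 38
delta *= delta
a = []
for tmp in xs:
    if tmp > xs and xs < v:
        a.append(record(5))
xs *= delta // 29
a += v
record(15)
v = delta > 16
log(18)
xs = a

6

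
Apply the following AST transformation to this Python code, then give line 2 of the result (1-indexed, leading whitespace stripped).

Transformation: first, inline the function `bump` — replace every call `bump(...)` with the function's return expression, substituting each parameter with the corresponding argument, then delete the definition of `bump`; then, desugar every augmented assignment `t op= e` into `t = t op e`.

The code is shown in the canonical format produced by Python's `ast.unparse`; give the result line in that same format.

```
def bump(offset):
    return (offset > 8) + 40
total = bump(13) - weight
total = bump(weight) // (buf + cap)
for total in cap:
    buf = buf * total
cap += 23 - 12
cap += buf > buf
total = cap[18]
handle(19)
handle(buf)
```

total = ((weight > 8) + 40) // (buf + cap)

Transformed code:
total = (13 > 8) + 40 - weight
total = ((weight > 8) + 40) // (buf + cap)
for total in cap:
    buf = buf * total
cap = cap + (23 - 12)
cap = cap + (buf > buf)
total = cap[18]
handle(19)
handle(buf)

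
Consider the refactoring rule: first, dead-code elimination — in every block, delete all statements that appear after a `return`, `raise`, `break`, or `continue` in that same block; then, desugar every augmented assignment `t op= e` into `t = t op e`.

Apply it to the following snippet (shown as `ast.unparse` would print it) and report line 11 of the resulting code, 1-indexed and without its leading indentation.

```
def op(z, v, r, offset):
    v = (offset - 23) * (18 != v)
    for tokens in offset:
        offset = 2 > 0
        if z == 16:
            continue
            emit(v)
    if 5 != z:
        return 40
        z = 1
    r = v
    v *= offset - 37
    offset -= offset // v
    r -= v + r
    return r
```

Transformed code:
def op(z, v, r, offset):
    v = (offset - 23) * (18 != v)
    for tokens in offset:
        offset = 2 > 0
        if z == 16:
            continue
    if 5 != z:
        return 40
    r = v
    v = v * (offset - 37)
    offset = offset - offset // v
    r = r - (v + r)
    return r

offset = offset - offset // v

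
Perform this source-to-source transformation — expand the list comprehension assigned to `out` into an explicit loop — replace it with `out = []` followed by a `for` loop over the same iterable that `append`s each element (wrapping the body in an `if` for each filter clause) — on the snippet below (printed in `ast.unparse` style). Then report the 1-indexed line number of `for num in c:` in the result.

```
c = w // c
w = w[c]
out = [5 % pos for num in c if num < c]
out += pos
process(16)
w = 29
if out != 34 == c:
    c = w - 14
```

Transformed code:
c = w // c
w = w[c]
out = []
for num in c:
    if num < c:
        out.append(5 % pos)
out += pos
process(16)
w = 29
if out != 34 == c:
    c = w - 14

4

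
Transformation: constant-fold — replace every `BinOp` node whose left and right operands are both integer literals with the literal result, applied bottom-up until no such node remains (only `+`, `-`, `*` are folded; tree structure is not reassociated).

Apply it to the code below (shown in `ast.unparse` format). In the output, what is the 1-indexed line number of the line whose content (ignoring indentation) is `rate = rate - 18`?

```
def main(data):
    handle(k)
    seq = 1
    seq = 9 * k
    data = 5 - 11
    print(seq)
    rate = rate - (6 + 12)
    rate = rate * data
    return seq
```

7

Transformed code:
def main(data):
    handle(k)
    seq = 1
    seq = 9 * k
    data = -6
    print(seq)
    rate = rate - 18
    rate = rate * data
    return seq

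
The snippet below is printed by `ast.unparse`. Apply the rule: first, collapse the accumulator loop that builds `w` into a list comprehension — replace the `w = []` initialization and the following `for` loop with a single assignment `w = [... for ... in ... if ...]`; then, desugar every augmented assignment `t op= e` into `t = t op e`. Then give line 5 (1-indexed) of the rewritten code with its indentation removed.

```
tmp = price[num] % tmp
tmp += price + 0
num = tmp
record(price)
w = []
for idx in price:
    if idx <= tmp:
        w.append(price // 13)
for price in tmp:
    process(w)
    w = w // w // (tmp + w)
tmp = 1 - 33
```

w = [price // 13 for idx in price if idx <= tmp]

Transformed code:
tmp = price[num] % tmp
tmp = tmp + (price + 0)
num = tmp
record(price)
w = [price // 13 for idx in price if idx <= tmp]
for price in tmp:
    process(w)
    w = w // w // (tmp + w)
tmp = 1 - 33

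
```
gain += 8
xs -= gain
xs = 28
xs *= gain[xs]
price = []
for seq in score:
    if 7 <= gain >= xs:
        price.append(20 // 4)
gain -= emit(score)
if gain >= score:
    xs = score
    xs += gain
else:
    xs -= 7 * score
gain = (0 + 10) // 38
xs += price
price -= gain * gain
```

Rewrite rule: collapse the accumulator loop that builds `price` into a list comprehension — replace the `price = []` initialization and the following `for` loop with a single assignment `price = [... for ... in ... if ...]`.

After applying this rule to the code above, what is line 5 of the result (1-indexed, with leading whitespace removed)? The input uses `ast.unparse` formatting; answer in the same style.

Transformed code:
gain += 8
xs -= gain
xs = 28
xs *= gain[xs]
price = [20 // 4 for seq in score if 7 <= gain >= xs]
gain -= emit(score)
if gain >= score:
    xs = score
    xs += gain
else:
    xs -= 7 * score
gain = (0 + 10) // 38
xs += price
price -= gain * gain

price = [20 // 4 for seq in score if 7 <= gain >= xs]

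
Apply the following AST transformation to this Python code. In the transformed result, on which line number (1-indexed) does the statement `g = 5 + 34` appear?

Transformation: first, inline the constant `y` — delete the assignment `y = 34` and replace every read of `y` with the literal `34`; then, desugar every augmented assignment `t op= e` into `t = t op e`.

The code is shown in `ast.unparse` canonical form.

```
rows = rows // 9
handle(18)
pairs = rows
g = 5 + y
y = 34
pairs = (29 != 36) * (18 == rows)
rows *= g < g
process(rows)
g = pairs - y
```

4

Transformed code:
rows = rows // 9
handle(18)
pairs = rows
g = 5 + 34
pairs = (29 != 36) * (18 == rows)
rows = rows * (g < g)
process(rows)
g = pairs - 34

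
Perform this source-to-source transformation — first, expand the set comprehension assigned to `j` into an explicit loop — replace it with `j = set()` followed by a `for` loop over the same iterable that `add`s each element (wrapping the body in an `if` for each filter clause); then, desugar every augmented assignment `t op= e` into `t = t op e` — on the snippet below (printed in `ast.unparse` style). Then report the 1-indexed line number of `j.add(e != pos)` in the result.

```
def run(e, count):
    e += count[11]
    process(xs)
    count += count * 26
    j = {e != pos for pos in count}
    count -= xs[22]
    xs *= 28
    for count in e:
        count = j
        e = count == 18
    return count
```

Transformed code:
def run(e, count):
    e = e + count[11]
    process(xs)
    count = count + count * 26
    j = set()
    for pos in count:
        j.add(e != pos)
    count = count - xs[22]
    xs = xs * 28
    for count in e:
        count = j
        e = count == 18
    return count

7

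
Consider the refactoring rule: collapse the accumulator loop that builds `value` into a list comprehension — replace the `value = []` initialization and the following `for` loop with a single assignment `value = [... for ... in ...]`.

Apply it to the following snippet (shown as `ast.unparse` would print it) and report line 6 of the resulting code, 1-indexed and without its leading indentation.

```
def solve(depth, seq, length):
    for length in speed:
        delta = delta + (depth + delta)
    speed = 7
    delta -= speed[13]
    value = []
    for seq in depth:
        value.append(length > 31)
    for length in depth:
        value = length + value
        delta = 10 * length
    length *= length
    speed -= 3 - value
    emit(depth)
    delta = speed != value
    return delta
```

Transformed code:
def solve(depth, seq, length):
    for length in speed:
        delta = delta + (depth + delta)
    speed = 7
    delta -= speed[13]
    value = [length > 31 for seq in depth]
    for length in depth:
        value = length + value
        delta = 10 * length
    length *= length
    speed -= 3 - value
    emit(depth)
    delta = speed != value
    return delta

value = [length > 31 for seq in depth]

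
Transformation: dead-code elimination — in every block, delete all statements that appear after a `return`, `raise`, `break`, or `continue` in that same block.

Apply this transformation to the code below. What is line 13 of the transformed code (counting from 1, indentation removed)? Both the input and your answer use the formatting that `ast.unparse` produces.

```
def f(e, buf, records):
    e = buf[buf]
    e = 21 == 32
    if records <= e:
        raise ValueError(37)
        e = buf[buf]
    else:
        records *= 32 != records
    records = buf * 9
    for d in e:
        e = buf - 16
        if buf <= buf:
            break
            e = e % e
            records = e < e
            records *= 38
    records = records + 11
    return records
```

records = records + 11

Transformed code:
def f(e, buf, records):
    e = buf[buf]
    e = 21 == 32
    if records <= e:
        raise ValueError(37)
    else:
        records *= 32 != records
    records = buf * 9
    for d in e:
        e = buf - 16
        if buf <= buf:
            break
    records = records + 11
    return records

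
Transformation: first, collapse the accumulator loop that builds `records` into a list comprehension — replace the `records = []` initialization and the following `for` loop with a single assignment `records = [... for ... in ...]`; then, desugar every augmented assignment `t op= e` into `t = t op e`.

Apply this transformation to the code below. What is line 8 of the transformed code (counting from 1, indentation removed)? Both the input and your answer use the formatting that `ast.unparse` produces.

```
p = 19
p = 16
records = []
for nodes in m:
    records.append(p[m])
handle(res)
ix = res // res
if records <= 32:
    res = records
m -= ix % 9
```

m = m - ix % 9

Transformed code:
p = 19
p = 16
records = [p[m] for nodes in m]
handle(res)
ix = res // res
if records <= 32:
    res = records
m = m - ix % 9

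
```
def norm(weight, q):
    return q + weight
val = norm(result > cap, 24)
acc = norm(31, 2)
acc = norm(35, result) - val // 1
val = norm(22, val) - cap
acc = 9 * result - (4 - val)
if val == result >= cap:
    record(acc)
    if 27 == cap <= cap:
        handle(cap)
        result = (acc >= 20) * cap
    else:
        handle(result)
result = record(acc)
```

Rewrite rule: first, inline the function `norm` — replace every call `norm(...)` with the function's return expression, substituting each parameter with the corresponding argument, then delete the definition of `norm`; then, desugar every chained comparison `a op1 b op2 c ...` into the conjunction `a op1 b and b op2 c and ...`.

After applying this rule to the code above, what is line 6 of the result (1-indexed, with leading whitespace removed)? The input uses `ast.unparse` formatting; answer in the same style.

if val == result and result >= cap:

Transformed code:
val = 24 + (result > cap)
acc = 2 + 31
acc = result + 35 - val // 1
val = val + 22 - cap
acc = 9 * result - (4 - val)
if val == result and result >= cap:
    record(acc)
    if 27 == cap and cap <= cap:
        handle(cap)
        result = (acc >= 20) * cap
    else:
        handle(result)
result = record(acc)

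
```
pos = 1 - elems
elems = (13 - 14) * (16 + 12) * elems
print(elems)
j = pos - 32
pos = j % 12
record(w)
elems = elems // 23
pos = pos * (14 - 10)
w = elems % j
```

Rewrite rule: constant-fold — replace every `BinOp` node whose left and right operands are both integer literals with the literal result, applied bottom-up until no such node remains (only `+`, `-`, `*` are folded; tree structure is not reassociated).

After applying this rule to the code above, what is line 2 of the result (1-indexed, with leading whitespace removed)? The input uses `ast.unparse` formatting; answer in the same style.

Transformed code:
pos = 1 - elems
elems = -28 * elems
print(elems)
j = pos - 32
pos = j % 12
record(w)
elems = elems // 23
pos = pos * 4
w = elems % j

elems = -28 * elems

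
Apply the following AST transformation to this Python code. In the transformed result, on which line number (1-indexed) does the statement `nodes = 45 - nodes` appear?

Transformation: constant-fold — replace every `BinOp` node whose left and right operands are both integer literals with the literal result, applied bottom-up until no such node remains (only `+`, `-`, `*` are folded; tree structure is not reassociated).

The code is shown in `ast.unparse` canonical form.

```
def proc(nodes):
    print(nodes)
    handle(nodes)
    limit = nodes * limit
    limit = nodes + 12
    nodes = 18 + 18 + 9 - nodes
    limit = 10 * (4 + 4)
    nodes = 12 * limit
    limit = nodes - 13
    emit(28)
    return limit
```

Transformed code:
def proc(nodes):
    print(nodes)
    handle(nodes)
    limit = nodes * limit
    limit = nodes + 12
    nodes = 45 - nodes
    limit = 80
    nodes = 12 * limit
    limit = nodes - 13
    emit(28)
    return limit

6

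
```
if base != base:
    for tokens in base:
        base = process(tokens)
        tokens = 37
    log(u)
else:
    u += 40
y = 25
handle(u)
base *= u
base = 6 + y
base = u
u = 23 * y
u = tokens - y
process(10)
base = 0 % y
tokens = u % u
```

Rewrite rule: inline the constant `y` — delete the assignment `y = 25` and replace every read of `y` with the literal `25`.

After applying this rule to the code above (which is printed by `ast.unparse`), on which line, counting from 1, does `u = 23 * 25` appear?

12

Transformed code:
if base != base:
    for tokens in base:
        base = process(tokens)
        tokens = 37
    log(u)
else:
    u += 40
handle(u)
base *= u
base = 6 + 25
base = u
u = 23 * 25
u = tokens - 25
process(10)
base = 0 % 25
tokens = u % u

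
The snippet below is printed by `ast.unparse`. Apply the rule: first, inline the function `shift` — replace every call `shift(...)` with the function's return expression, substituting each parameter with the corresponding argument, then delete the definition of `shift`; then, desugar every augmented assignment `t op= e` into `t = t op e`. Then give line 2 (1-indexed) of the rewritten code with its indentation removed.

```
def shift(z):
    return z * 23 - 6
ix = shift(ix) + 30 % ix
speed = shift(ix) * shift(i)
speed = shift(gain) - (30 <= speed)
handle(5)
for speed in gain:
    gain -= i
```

Transformed code:
ix = ix * 23 - 6 + 30 % ix
speed = (ix * 23 - 6) * (i * 23 - 6)
speed = gain * 23 - 6 - (30 <= speed)
handle(5)
for speed in gain:
    gain = gain - i

speed = (ix * 23 - 6) * (i * 23 - 6)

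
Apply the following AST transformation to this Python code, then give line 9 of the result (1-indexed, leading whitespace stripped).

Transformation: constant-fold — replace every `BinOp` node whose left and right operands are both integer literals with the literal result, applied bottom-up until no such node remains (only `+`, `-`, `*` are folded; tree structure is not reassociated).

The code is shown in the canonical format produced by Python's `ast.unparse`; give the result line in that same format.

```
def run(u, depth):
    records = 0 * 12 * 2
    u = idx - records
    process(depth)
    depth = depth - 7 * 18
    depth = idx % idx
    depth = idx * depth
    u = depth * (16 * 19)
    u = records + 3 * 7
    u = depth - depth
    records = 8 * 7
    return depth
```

u = records + 21

Transformed code:
def run(u, depth):
    records = 0
    u = idx - records
    process(depth)
    depth = depth - 126
    depth = idx % idx
    depth = idx * depth
    u = depth * 304
    u = records + 21
    u = depth - depth
    records = 56
    return depth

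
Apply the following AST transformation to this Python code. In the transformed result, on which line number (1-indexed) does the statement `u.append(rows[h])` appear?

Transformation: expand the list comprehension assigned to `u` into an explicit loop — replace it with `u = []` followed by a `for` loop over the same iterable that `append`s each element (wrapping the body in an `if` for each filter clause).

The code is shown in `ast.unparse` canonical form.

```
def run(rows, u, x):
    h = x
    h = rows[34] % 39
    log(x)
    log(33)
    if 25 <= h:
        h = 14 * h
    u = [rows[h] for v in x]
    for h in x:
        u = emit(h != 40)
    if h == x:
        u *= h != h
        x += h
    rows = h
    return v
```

10

Transformed code:
def run(rows, u, x):
    h = x
    h = rows[34] % 39
    log(x)
    log(33)
    if 25 <= h:
        h = 14 * h
    u = []
    for v in x:
        u.append(rows[h])
    for h in x:
        u = emit(h != 40)
    if h == x:
        u *= h != h
        x += h
    rows = h
    return v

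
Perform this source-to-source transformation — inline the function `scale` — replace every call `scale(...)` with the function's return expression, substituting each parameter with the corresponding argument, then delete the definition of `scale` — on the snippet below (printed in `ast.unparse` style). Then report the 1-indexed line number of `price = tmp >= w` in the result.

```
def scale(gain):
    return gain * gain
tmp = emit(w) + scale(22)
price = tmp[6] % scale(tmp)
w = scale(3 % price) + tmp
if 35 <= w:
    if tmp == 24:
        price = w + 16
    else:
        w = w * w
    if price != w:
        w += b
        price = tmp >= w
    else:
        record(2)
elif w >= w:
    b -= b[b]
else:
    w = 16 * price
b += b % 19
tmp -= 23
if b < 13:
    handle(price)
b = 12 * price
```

Transformed code:
tmp = emit(w) + 22 * 22
price = tmp[6] % (tmp * tmp)
w = 3 % price * (3 % price) + tmp
if 35 <= w:
    if tmp == 24:
        price = w + 16
    else:
        w = w * w
    if price != w:
        w += b
        price = tmp >= w
    else:
        record(2)
elif w >= w:
    b -= b[b]
else:
    w = 16 * price
b += b % 19
tmp -= 23
if b < 13:
    handle(price)
b = 12 * price

11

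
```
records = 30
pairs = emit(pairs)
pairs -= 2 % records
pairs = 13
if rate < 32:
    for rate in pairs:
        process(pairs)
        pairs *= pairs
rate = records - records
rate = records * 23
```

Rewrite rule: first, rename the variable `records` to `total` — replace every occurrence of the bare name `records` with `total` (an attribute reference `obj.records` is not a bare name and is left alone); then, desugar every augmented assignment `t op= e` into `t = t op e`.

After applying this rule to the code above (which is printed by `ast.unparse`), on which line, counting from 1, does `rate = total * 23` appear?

10

Transformed code:
total = 30
pairs = emit(pairs)
pairs = pairs - 2 % total
pairs = 13
if rate < 32:
    for rate in pairs:
        process(pairs)
        pairs = pairs * pairs
rate = total - total
rate = total * 23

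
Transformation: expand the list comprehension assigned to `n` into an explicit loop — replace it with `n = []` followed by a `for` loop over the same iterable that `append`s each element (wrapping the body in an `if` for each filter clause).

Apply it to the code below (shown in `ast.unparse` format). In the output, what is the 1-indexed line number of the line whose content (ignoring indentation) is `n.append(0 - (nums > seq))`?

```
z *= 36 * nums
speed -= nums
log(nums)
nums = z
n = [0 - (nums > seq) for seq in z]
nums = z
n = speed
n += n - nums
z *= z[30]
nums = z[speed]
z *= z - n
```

Transformed code:
z *= 36 * nums
speed -= nums
log(nums)
nums = z
n = []
for seq in z:
    n.append(0 - (nums > seq))
nums = z
n = speed
n += n - nums
z *= z[30]
nums = z[speed]
z *= z - n

7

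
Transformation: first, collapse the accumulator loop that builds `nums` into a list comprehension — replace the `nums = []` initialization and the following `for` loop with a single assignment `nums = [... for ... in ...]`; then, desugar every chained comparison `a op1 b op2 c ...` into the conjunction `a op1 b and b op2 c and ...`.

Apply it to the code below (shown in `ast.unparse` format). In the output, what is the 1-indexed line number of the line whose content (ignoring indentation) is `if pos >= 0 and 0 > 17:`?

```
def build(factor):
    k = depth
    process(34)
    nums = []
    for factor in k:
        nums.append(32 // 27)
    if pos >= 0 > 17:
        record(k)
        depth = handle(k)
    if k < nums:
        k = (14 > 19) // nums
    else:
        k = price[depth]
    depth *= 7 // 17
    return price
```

Transformed code:
def build(factor):
    k = depth
    process(34)
    nums = [32 // 27 for factor in k]
    if pos >= 0 and 0 > 17:
        record(k)
        depth = handle(k)
    if k < nums:
        k = (14 > 19) // nums
    else:
        k = price[depth]
    depth *= 7 // 17
    return price

5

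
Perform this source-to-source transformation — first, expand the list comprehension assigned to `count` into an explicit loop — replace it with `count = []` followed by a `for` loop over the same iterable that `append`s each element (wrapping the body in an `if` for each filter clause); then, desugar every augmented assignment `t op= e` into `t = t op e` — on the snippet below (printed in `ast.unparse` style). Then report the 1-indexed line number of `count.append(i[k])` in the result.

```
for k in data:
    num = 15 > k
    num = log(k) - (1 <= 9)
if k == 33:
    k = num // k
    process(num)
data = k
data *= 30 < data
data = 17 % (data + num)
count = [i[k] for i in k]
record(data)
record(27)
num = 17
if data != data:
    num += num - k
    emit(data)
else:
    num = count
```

Transformed code:
for k in data:
    num = 15 > k
    num = log(k) - (1 <= 9)
if k == 33:
    k = num // k
    process(num)
data = k
data = data * (30 < data)
data = 17 % (data + num)
count = []
for i in k:
    count.append(i[k])
record(data)
record(27)
num = 17
if data != data:
    num = num + (num - k)
    emit(data)
else:
    num = count

12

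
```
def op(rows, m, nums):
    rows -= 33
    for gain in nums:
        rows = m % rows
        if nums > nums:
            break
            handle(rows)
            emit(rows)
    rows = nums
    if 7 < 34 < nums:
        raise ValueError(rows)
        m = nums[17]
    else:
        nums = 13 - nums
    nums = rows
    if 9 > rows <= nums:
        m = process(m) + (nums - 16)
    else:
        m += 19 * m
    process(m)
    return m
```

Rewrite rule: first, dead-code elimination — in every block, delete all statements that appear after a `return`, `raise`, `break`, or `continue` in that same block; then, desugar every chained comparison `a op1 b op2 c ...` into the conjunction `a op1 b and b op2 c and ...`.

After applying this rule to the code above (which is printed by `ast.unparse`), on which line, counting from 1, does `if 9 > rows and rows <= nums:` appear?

13

Transformed code:
def op(rows, m, nums):
    rows -= 33
    for gain in nums:
        rows = m % rows
        if nums > nums:
            break
    rows = nums
    if 7 < 34 and 34 < nums:
        raise ValueError(rows)
    else:
        nums = 13 - nums
    nums = rows
    if 9 > rows and rows <= nums:
        m = process(m) + (nums - 16)
    else:
        m += 19 * m
    process(m)
    return m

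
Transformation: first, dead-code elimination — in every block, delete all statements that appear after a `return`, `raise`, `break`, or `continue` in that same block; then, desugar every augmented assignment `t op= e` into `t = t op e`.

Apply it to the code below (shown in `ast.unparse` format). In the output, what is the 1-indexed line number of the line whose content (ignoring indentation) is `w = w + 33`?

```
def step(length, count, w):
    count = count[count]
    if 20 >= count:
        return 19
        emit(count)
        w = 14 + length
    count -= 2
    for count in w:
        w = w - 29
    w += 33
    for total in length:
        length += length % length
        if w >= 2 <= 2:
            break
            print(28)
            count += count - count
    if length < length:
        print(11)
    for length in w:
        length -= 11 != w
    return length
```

8

Transformed code:
def step(length, count, w):
    count = count[count]
    if 20 >= count:
        return 19
    count = count - 2
    for count in w:
        w = w - 29
    w = w + 33
    for total in length:
        length = length + length % length
        if w >= 2 <= 2:
            break
    if length < length:
        print(11)
    for length in w:
        length = length - (11 != w)
    return length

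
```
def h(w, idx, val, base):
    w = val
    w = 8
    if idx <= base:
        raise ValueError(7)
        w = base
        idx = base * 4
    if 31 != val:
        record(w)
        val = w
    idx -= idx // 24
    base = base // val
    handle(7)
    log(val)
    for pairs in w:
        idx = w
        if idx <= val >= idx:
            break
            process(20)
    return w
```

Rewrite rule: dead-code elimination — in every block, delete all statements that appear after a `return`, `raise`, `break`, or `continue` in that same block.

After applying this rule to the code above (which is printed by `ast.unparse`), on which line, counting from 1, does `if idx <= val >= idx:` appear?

15

Transformed code:
def h(w, idx, val, base):
    w = val
    w = 8
    if idx <= base:
        raise ValueError(7)
    if 31 != val:
        record(w)
        val = w
    idx -= idx // 24
    base = base // val
    handle(7)
    log(val)
    for pairs in w:
        idx = w
        if idx <= val >= idx:
            break
    return w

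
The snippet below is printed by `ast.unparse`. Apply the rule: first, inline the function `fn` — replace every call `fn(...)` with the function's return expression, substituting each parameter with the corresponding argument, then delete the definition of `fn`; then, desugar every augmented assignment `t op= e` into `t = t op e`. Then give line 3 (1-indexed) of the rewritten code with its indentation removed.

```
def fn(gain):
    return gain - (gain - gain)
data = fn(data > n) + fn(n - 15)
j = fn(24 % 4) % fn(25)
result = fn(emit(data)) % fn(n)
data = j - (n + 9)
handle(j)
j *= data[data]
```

Transformed code:
data = (data > n) - ((data > n) - (data > n)) + (n - 15 - (n - 15 - (n - 15)))
j = (24 % 4 - (24 % 4 - 24 % 4)) % (25 - (25 - 25))
result = (emit(data) - (emit(data) - emit(data))) % (n - (n - n))
data = j - (n + 9)
handle(j)
j = j * data[data]

result = (emit(data) - (emit(data) - emit(data))) % (n - (n - n))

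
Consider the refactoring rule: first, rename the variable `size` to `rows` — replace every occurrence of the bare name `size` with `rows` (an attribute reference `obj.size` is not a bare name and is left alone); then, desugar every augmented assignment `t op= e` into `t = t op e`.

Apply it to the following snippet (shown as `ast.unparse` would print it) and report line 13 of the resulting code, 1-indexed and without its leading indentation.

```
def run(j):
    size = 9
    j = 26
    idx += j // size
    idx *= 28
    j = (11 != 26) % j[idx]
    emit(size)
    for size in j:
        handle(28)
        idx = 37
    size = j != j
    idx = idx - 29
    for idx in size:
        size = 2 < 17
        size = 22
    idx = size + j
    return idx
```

for idx in rows:

Transformed code:
def run(j):
    rows = 9
    j = 26
    idx = idx + j // rows
    idx = idx * 28
    j = (11 != 26) % j[idx]
    emit(rows)
    for rows in j:
        handle(28)
        idx = 37
    rows = j != j
    idx = idx - 29
    for idx in rows:
        rows = 2 < 17
        rows = 22
    idx = rows + j
    return idx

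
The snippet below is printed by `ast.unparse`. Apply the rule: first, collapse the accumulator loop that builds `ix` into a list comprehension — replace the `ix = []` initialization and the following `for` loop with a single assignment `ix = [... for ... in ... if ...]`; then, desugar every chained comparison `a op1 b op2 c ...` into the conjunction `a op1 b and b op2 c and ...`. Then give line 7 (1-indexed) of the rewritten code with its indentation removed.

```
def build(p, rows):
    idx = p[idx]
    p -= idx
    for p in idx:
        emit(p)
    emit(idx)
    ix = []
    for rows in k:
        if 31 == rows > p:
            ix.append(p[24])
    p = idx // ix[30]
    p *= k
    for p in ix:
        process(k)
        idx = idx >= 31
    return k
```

ix = [p[24] for rows in k if 31 == rows and rows > p]

Transformed code:
def build(p, rows):
    idx = p[idx]
    p -= idx
    for p in idx:
        emit(p)
    emit(idx)
    ix = [p[24] for rows in k if 31 == rows and rows > p]
    p = idx // ix[30]
    p *= k
    for p in ix:
        process(k)
        idx = idx >= 31
    return k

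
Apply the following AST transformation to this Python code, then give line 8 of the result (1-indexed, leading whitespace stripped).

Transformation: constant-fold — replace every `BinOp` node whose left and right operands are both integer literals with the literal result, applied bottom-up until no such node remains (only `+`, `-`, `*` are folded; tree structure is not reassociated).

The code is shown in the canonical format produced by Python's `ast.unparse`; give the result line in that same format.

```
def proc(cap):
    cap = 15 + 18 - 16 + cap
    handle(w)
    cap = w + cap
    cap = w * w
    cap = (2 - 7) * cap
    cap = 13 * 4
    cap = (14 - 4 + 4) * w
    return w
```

Transformed code:
def proc(cap):
    cap = 17 + cap
    handle(w)
    cap = w + cap
    cap = w * w
    cap = -5 * cap
    cap = 52
    cap = 14 * w
    return w

cap = 14 * w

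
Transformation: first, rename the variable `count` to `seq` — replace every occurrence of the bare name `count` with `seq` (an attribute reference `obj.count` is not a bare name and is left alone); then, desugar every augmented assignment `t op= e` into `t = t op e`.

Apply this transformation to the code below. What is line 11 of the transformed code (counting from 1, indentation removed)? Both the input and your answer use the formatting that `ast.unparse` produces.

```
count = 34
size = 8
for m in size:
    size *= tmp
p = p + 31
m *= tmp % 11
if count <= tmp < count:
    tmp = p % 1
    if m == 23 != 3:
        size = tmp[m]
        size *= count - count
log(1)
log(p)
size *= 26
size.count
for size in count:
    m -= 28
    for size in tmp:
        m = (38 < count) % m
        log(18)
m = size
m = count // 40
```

Transformed code:
seq = 34
size = 8
for m in size:
    size = size * tmp
p = p + 31
m = m * (tmp % 11)
if seq <= tmp < seq:
    tmp = p % 1
    if m == 23 != 3:
        size = tmp[m]
        size = size * (seq - seq)
log(1)
log(p)
size = size * 26
size.count
for size in seq:
    m = m - 28
    for size in tmp:
        m = (38 < seq) % m
        log(18)
m = size
m = seq // 40

size = size * (seq - seq)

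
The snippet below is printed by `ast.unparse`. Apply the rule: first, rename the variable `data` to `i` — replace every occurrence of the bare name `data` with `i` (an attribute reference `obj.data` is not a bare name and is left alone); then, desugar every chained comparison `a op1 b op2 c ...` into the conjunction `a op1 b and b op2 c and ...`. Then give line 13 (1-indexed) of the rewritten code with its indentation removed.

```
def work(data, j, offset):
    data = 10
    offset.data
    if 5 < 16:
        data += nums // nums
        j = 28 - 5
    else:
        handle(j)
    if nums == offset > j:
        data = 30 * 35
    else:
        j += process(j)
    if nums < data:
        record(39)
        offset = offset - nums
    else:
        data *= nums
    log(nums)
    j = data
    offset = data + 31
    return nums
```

Transformed code:
def work(i, j, offset):
    i = 10
    offset.data
    if 5 < 16:
        i += nums // nums
        j = 28 - 5
    else:
        handle(j)
    if nums == offset and offset > j:
        i = 30 * 35
    else:
        j += process(j)
    if nums < i:
        record(39)
        offset = offset - nums
    else:
        i *= nums
    log(nums)
    j = i
    offset = i + 31
    return nums

if nums < i:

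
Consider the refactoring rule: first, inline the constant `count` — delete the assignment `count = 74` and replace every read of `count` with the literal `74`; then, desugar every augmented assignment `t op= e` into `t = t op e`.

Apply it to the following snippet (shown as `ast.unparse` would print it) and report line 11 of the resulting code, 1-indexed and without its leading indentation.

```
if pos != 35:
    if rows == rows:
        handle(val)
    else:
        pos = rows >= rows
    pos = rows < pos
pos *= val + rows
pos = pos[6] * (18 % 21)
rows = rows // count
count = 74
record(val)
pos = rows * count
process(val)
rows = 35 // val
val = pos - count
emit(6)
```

Transformed code:
if pos != 35:
    if rows == rows:
        handle(val)
    else:
        pos = rows >= rows
    pos = rows < pos
pos = pos * (val + rows)
pos = pos[6] * (18 % 21)
rows = rows // 74
record(val)
pos = rows * 74
process(val)
rows = 35 // val
val = pos - 74
emit(6)

pos = rows * 74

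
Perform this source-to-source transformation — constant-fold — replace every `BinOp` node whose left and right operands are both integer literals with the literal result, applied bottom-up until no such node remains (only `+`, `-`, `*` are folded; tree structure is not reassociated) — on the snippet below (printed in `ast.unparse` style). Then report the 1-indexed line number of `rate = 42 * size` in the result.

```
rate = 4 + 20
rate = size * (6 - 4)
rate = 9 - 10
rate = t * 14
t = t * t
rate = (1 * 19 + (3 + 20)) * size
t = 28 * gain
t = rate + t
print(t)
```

6

Transformed code:
rate = 24
rate = size * 2
rate = -1
rate = t * 14
t = t * t
rate = 42 * size
t = 28 * gain
t = rate + t
print(t)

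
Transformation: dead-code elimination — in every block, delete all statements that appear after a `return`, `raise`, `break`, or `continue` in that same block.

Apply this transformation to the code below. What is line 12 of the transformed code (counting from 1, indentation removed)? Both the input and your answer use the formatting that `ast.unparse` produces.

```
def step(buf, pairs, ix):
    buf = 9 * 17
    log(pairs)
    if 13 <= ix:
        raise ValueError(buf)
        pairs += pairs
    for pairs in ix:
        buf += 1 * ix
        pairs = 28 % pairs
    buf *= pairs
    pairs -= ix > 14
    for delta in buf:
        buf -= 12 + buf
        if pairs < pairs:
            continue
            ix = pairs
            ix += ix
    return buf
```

buf -= 12 + buf

Transformed code:
def step(buf, pairs, ix):
    buf = 9 * 17
    log(pairs)
    if 13 <= ix:
        raise ValueError(buf)
    for pairs in ix:
        buf += 1 * ix
        pairs = 28 % pairs
    buf *= pairs
    pairs -= ix > 14
    for delta in buf:
        buf -= 12 + buf
        if pairs < pairs:
            continue
    return buf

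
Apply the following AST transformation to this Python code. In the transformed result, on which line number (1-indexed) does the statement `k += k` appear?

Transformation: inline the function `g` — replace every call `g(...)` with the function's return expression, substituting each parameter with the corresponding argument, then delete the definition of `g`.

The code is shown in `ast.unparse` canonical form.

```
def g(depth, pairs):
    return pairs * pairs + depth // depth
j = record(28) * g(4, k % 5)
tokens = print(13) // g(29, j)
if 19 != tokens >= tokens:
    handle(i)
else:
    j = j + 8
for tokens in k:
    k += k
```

8

Transformed code:
j = record(28) * (k % 5 * (k % 5) + 4 // 4)
tokens = print(13) // (j * j + 29 // 29)
if 19 != tokens >= tokens:
    handle(i)
else:
    j = j + 8
for tokens in k:
    k += k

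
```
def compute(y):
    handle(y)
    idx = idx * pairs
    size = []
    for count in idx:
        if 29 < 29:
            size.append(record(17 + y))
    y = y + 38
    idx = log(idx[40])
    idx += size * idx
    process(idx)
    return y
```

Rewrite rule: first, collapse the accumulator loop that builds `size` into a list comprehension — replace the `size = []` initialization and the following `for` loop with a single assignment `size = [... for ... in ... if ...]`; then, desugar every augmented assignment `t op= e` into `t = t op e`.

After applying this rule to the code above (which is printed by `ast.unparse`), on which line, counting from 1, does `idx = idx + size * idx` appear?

7

Transformed code:
def compute(y):
    handle(y)
    idx = idx * pairs
    size = [record(17 + y) for count in idx if 29 < 29]
    y = y + 38
    idx = log(idx[40])
    idx = idx + size * idx
    process(idx)
    return y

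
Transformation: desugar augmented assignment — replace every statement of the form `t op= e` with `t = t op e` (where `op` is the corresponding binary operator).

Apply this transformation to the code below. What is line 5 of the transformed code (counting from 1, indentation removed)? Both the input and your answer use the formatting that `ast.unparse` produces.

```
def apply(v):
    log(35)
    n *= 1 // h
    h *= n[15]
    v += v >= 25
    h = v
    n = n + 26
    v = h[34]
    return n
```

Transformed code:
def apply(v):
    log(35)
    n = n * (1 // h)
    h = h * n[15]
    v = v + (v >= 25)
    h = v
    n = n + 26
    v = h[34]
    return n

v = v + (v >= 25)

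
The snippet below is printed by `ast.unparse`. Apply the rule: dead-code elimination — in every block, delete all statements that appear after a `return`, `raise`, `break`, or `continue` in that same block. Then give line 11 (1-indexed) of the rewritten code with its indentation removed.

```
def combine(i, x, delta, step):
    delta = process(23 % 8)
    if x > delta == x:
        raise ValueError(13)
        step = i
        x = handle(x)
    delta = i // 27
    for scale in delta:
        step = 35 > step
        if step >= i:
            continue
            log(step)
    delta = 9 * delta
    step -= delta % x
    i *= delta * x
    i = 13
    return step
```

step -= delta % x

Transformed code:
def combine(i, x, delta, step):
    delta = process(23 % 8)
    if x > delta == x:
        raise ValueError(13)
    delta = i // 27
    for scale in delta:
        step = 35 > step
        if step >= i:
            continue
    delta = 9 * delta
    step -= delta % x
    i *= delta * x
    i = 13
    return step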